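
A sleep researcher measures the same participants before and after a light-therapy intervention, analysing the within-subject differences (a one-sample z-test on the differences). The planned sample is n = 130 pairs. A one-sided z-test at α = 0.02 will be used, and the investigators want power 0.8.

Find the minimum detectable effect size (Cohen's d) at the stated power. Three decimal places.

d ≈ 0.254

Need Φ(δ − 2.054) = 0.8, so δ = 2.054 + 0.842 = 2.895.
δ = d·√n ⇒ d = δ/√n = 2.895/√130 = 0.2539.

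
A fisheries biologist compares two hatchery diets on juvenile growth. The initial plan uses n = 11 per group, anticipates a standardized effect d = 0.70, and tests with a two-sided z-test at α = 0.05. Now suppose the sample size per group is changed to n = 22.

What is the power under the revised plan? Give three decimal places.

Power ≈ 0.641

With n = 22 per group: δ = d·√(n/2) = 0.70 × √(22/2) = 2.3216. Critical value z_{0.025} = 1.960.
Revised power = Φ(δ − 1.960) + Φ(−δ − 1.960) = Φ(0.362) + Φ(-4.282) = 0.6412 + 0.0000 = 0.6412.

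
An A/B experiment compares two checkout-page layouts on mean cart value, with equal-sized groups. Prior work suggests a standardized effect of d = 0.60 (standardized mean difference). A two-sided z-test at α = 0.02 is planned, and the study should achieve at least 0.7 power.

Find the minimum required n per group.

n = 46 per group

For power 0.7 need Φ(δ − z_{0.01}) = 0.7, so δ = z_{0.01} + z_{0.30} = 2.326 + 0.524 = 2.851.
(Ignoring the negligible lower-tail rejection probability gives the usual closed-form inversion.)
δ = d·√(n/2) ⇒ n = 2(δ/d)² = 2 × (2.851 / 0.60)² = 45.15.
Rounding up, n = 46 per group.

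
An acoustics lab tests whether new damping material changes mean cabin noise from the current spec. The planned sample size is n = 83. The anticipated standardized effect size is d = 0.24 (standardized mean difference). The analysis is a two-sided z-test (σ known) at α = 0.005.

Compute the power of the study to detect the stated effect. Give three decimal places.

Power ≈ 0.267

Noncentrality parameter: δ = d·√n = 0.24 × √83 = 2.1865
Two-sided α = 0.005 → critical value z_{0.0025} = 2.807.
Power = Φ(δ − 2.807) + Φ(−δ − 2.807) = Φ(-0.621) + Φ(-4.994) = 0.2675 + 0.0000 = 0.2675.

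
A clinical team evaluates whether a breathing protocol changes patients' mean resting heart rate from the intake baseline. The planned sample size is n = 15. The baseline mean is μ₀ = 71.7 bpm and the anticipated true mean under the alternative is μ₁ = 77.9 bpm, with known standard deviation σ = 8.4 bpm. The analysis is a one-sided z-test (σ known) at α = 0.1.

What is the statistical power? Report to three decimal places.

Standardized effect: d = |μ₁ − μ₀| / σ = |77.9 − 71.7| / 8.4 = 0.7381
Noncentrality parameter: δ = d·√n = 0.7381 × √15 = 2.8586
Critical value for a one-sided test at α = 0.1: z_α = 1.282.
Power = P(Z > 1.282 − δ) = Φ(1.577) = 0.9426.

Power ≈ 0.943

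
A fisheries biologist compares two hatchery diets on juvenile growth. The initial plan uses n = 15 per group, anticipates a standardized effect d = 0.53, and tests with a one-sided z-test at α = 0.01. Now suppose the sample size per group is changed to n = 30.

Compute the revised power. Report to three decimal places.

Power ≈ 0.392

With n = 30 per group: δ = d·√(n/2) = 0.53 × √(30/2) = 2.0527. Critical value z_{0.01} = 2.326.
Revised power = Φ(δ − 2.326) = Φ(-0.274) = 0.3922.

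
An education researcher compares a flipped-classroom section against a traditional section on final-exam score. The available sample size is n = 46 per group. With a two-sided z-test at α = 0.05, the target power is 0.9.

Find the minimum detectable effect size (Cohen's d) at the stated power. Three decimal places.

d ≈ 0.676

Need Φ(δ − 1.960) = 0.9, so δ = 1.960 + 1.282 = 3.242.
(The second rejection-region term Φ(−δ − z_{α/2}) is negligible and dropped.)
δ = d·√(n/2) ⇒ d = δ/√(n/2) = 3.242/√(46/2) = 0.6759.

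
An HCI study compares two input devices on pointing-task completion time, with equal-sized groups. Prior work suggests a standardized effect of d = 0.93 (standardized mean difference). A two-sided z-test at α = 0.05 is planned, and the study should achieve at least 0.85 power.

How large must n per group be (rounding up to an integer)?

For power 0.85 need Φ(δ − z_{0.025}) = 0.85, so δ = z_{0.025} + z_{0.15} = 1.960 + 1.036 = 2.996.
(For δ > 0 the lower-tail rejection region contributes negligibly to power, so the one-term inversion is standard.)
δ = d·√(n/2) ⇒ n = 2(δ/d)² = 2 × (2.996 / 0.93)² = 20.76.
Rounding up, n = 21 per group.

n = 21 per group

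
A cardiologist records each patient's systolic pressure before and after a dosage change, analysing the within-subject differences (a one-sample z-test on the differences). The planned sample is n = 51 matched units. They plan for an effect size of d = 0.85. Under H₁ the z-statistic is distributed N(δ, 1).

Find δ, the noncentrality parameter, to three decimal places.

δ = d·√n = 0.85 × √51 = 6.0702

δ ≈ 6.070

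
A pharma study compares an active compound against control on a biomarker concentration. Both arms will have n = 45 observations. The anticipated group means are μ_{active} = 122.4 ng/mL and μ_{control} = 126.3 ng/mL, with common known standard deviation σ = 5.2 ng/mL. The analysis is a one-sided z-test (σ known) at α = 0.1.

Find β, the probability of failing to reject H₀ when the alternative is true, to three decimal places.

Standardized effect: d = |μ_{active} − μ_{control}| / σ = |122.4 − 126.3| / 5.2 = 0.7500
Noncentrality parameter: δ = d·√(n/2) = 0.7500 × √(45/2) = 3.5576
One-sided α = 0.1 → critical value z_{0.1} = 1.282.
Power = P(Z > 1.282 − δ) = Φ(2.276) = 0.9886.
Type II error: β = 1 − power = 1 − 0.9886 = 0.0114.

β ≈ 0.011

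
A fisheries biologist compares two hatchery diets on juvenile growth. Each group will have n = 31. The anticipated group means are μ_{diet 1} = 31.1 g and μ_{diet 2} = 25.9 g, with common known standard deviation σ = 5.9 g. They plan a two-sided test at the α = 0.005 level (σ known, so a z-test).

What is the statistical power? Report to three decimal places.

Power ≈ 0.746

Standardized effect: d = |μ_{diet 1} − μ_{diet 2}| / σ = |31.1 − 25.9| / 5.9 = 0.8814
Noncentrality parameter: δ = d·√(n/2) = 0.8814 × √(31/2) = 3.4699
Two-sided α = 0.005 → critical value z_{0.0025} = 2.807.
Power = Φ(δ − 2.807) + Φ(−δ − 2.807) = Φ(0.663) + Φ(-6.277) = 0.7463 + 0.0000 = 0.7463.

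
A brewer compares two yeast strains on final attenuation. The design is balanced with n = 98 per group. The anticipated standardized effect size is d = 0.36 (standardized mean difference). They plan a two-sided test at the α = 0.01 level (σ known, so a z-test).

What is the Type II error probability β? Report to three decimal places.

β ≈ 0.522

Noncentrality parameter: δ = d·√(n/2) = 0.36 × √(98/2) = 2.5200
Critical value for a two-sided test at α = 0.01: z_{α/2} = 2.576.
Power = Φ(δ − 2.576) + Φ(−δ − 2.576) = Φ(-0.056) + Φ(-5.096) = 0.4777 + 0.0000 = 0.4777.
Type II error: β = 1 − power = 1 − 0.4777 = 0.5223.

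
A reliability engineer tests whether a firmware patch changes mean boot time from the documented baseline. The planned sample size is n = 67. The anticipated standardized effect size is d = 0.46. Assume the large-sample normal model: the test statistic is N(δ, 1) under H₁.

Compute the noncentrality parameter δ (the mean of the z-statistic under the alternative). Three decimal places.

δ ≈ 3.765

The noncentrality parameter scales effect size by the design's sample-size factor: δ = d·√n = 0.46 × √67 = 3.7653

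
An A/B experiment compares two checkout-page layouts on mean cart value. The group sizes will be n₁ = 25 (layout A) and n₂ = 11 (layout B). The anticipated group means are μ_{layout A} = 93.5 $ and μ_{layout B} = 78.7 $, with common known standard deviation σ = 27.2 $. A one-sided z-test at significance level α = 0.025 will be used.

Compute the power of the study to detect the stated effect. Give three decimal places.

Power ≈ 0.324

Standardized effect: d = |μ_{layout A} − μ_{layout B}| / σ = |93.5 − 78.7| / 27.2 = 0.5441
Noncentrality parameter: δ = d / √(1/n₁ + 1/n₂) = 0.5441 / √(1/25 + 1/11) = 1.5039
Critical value for a one-sided test at α = 0.025: z_α = 1.960.
Power = P(Z > 1.960 − δ) = Φ(-0.456) = 0.3242.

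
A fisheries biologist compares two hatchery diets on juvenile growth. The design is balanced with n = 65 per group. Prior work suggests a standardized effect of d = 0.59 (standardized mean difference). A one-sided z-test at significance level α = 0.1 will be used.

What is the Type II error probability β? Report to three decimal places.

β ≈ 0.019

Noncentrality parameter: δ = d·√(n/2) = 0.59 × √(65/2) = 3.3635
One-sided α = 0.1 → critical value z_{0.1} = 1.282.
Power = Φ(δ − 1.282) = Φ(2.082) = 0.9813.
Type II error: β = 1 − power = 1 − 0.9813 = 0.0187.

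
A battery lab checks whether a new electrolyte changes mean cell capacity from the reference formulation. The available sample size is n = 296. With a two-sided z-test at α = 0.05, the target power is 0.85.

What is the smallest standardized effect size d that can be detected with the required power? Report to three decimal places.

d ≈ 0.174

Need Φ(δ − 1.960) = 0.85, so δ = 1.960 + 1.036 = 2.996.
(Lower-tail contribution to power is negligible for δ > 0.)
δ = d·√n ⇒ d = δ/√n = 2.996/√296 = 0.1742.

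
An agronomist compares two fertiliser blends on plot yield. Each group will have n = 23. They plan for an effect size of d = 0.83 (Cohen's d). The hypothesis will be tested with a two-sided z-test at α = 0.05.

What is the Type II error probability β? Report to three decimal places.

β ≈ 0.196

Noncentrality parameter: δ = d·√(n/2) = 0.83 × √(23/2) = 2.8147
Two-sided α = 0.05 → critical value z_{0.025} = 1.960.
Power = Φ(δ − 1.960) + Φ(−δ − 1.960) = Φ(0.855) + Φ(-4.775) = 0.8036 + 0.0000 = 0.8036.
Type II error: β = 1 − power = 1 − 0.8036 = 0.1964.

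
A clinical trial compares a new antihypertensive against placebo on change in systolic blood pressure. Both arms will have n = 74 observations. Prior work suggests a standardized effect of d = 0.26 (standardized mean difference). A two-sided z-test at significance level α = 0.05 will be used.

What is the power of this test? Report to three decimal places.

Noncentrality parameter: δ = d·√(n/2) = 0.26 × √(74/2) = 1.5815
Critical value for a two-sided test at α = 0.05: z_{α/2} = 1.960.
Power = Φ(δ − 1.960) + Φ(−δ − 1.960) = Φ(-0.378) + Φ(-3.541) = 0.3525 + 0.0002 = 0.3527.

Power ≈ 0.353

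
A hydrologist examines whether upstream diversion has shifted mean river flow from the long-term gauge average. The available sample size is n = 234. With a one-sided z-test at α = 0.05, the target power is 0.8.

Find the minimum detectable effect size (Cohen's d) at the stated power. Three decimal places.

d ≈ 0.163

Need Φ(δ − 1.645) = 0.8, so δ = 1.645 + 0.842 = 2.486.
δ = d·√n ⇒ d = δ/√n = 2.486/√234 = 0.1625.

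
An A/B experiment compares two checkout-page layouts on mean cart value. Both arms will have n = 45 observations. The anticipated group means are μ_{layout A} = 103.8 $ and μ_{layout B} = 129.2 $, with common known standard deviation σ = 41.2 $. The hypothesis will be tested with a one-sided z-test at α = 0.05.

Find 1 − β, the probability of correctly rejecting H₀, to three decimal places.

Power ≈ 0.900

Standardized effect: d = |μ_{layout A} − μ_{layout B}| / σ = |103.8 − 129.2| / 41.2 = 0.6165
Noncentrality parameter: δ = d·√(n/2) = 0.6165 × √(45/2) = 2.9243
Critical value for a one-sided test at α = 0.05: z_α = 1.645.
Power = P(Z > 1.645 − δ) = Φ(1.279) = 0.8996.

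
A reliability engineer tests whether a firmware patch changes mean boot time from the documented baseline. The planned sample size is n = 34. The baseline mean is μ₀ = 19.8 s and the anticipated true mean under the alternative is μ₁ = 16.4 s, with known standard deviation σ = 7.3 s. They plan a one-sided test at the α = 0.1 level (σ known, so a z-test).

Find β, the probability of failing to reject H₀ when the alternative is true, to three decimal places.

Standardized effect: d = |μ₁ − μ₀| / σ = |16.4 − 19.8| / 7.3 = 0.4658
Noncentrality parameter: δ = d·√n = 0.4658 × √34 = 2.7158
Critical value for a one-sided test at α = 0.1: z_α = 1.282.
Power = Φ(δ − 1.282) = Φ(1.434) = 0.9242.
Type II error: β = 1 − power = 1 − 0.9242 = 0.0758.

β ≈ 0.076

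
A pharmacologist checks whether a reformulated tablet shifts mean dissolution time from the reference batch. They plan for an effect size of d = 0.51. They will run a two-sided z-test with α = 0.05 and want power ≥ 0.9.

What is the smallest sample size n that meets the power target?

n = 41

For power 0.9 need Φ(δ − z_{0.025}) = 0.9, so δ = z_{0.025} + z_{0.10} = 1.960 + 1.282 = 3.242.
(The Φ(−δ − z_{α/2}) term is vanishingly small for δ > 0 and is dropped in the standard sample-size formula.)
δ = d·√n ⇒ n = (δ/d)² = (3.242 / 0.51)² = 40.40.
Round up to the next whole unit.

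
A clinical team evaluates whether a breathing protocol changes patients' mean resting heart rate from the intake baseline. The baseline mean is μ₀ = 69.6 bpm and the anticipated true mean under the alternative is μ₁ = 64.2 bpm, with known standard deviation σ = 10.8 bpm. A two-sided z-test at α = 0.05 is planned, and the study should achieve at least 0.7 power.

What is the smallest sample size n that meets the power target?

Standardized effect: d = |μ₁ − μ₀| / σ = |64.2 − 69.6| / 10.8 = 0.5000
For power 0.7 need Φ(δ − z_{0.025}) = 0.7, so δ = z_{0.025} + z_{0.30} = 1.960 + 0.524 = 2.484.
(Ignoring the negligible lower-tail rejection probability gives the usual closed-form inversion.)
δ = d·√n ⇒ n = (δ/d)² = (2.484 / 0.5000)² = 24.69.
Round up to the next whole unit.

n = 25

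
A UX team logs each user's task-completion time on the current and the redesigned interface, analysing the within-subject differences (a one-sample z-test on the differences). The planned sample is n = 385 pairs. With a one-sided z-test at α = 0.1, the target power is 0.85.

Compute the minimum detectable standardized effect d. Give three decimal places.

Required noncentrality: δ = z_{0.1} + z_{0.15} = 1.282 + 1.036 = 2.318.
δ = d·√n ⇒ d = δ/√n = 2.318/√385 = 0.1181.

d ≈ 0.118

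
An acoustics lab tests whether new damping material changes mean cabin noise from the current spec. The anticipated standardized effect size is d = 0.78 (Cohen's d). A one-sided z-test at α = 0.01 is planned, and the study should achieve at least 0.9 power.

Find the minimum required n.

For power 0.9 need Φ(δ − z_{0.01}) = 0.9, so δ = z_{0.01} + z_{0.10} = 2.326 + 1.282 = 3.608.
δ = d·√n ⇒ n = (δ/d)² = (3.608 / 0.78)² = 21.40.
Rounding up, n = 22.

n = 22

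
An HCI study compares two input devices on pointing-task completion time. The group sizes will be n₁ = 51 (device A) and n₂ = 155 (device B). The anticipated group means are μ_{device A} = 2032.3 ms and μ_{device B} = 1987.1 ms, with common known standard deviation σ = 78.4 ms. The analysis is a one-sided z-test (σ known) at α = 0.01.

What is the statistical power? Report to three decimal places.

Power ≈ 0.893

Standardized effect: d = |μ_{device A} − μ_{device B}| / σ = |2032.3 − 1987.1| / 78.4 = 0.5765
Noncentrality parameter: δ = d / √(1/n₁ + 1/n₂) = 0.5765 / √(1/51 + 1/155) = 3.5714
Critical value for a one-sided test at α = 0.01: z_α = 2.326.
Power = P(Z > 2.326 − δ) = Φ(1.245) = 0.8934.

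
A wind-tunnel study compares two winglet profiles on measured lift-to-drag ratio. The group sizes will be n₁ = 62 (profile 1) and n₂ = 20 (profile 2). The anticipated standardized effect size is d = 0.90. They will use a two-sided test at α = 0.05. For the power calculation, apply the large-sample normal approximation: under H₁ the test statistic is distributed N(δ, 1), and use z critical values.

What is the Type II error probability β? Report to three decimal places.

β ≈ 0.062

Noncentrality parameter: δ = d / √(1/n₁ + 1/n₂) = 0.90 / √(1/62 + 1/20) = 3.4998
Two-sided α = 0.05 → critical value z_{0.025} = 1.960.
Power = Φ(δ − 1.960) + Φ(−δ − 1.960) = Φ(1.540) + Φ(-5.460) = 0.9382 + 0.0000 = 0.9382.
Type II error: β = 1 − power = 1 − 0.9382 = 0.0618.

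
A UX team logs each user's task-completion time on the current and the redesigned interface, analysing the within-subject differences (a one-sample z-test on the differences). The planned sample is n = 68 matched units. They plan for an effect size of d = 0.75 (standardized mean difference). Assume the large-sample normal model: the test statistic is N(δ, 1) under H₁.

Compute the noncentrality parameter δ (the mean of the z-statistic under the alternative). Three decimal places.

The noncentrality parameter scales effect size by the design's sample-size factor: δ = d·√n = 0.75 × √68 = 6.1847

δ ≈ 6.185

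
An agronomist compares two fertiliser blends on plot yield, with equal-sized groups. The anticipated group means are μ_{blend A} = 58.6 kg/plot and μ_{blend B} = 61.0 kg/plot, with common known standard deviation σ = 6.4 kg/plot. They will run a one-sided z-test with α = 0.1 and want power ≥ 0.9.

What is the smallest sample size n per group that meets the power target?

n = 94 per group

Standardized effect: d = |μ_{blend A} − μ_{blend B}| / σ = |58.6 − 61.0| / 6.4 = 0.3750
Set Φ(δ − 1.282) = 0.9; then δ − 1.282 = Φ⁻¹(0.9) = 1.282, giving δ = 2.563.
δ = d·√(n/2) ⇒ n = 2(δ/d)² = 2 × (2.563 / 0.3750)² = 93.43.
Rounding up, n = 94 per group.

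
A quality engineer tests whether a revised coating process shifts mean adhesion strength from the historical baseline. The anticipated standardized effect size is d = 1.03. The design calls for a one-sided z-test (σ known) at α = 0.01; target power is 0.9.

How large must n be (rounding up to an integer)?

n = 13

Set Φ(δ − 2.326) = 0.9; then δ − 2.326 = Φ⁻¹(0.9) = 1.282, giving δ = 3.608.
δ = d·√n ⇒ n = (δ/d)² = (3.608 / 1.03)² = 12.27.
Round up to the next whole unit.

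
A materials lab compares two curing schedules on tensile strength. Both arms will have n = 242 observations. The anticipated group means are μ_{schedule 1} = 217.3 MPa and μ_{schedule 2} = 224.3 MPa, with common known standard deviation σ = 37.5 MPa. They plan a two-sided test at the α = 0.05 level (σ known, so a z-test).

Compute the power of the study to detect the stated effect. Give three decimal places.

Standardized effect: d = |μ_{schedule 1} − μ_{schedule 2}| / σ = |217.3 − 224.3| / 37.5 = 0.1867
Noncentrality parameter: λ = d·√(n/2) = 0.1867 × √(242/2) = 2.0533
Critical value for a two-sided test at α = 0.05: z_{α/2} = 1.960.
Power = Φ(λ − 1.960) + Φ(−λ − 1.960) = Φ(0.093) + Φ(-4.013) = 0.5372 + 0.0000 = 0.5372.

Power ≈ 0.537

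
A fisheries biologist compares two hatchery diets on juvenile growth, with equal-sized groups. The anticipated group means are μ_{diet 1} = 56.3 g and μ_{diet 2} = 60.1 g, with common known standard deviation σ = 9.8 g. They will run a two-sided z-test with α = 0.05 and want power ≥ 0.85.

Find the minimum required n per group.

Standardized effect: d = |μ_{diet 1} − μ_{diet 2}| / σ = |56.3 − 60.1| / 9.8 = 0.3878
Set Φ(δ − 1.960) = 0.85; then δ − 1.960 = Φ⁻¹(0.85) = 1.036, giving δ = 2.996.
(Ignoring the negligible lower-tail rejection probability gives the usual closed-form inversion.)
δ = d·√(n/2) ⇒ n = 2(δ/d)² = 2 × (2.996 / 0.3878)² = 119.43.
Round up to the next whole unit.

n = 120 per group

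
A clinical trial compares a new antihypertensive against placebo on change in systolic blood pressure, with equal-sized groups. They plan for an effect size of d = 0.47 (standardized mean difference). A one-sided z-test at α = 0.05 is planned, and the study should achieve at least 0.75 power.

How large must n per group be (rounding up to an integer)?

n = 49 per group

Set Φ(δ − 1.645) = 0.75; then δ − 1.645 = Φ⁻¹(0.75) = 0.674, giving δ = 2.319.
δ = d·√(n/2) ⇒ n = 2(δ/d)² = 2 × (2.319 / 0.47)² = 48.70.
Rounding up, n = 49 per group.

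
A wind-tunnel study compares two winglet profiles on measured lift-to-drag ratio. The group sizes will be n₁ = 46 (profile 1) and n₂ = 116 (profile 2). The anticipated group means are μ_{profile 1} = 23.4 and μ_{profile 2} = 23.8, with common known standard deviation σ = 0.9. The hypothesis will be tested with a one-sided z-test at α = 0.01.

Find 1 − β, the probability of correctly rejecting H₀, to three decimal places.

Standardized effect: d = |μ_{profile 1} − μ_{profile 2}| / σ = |23.4 − 23.8| / 0.9 = 0.4444
Noncentrality parameter: δ = d / √(1/n₁ + 1/n₂) = 0.4444 / √(1/46 + 1/116) = 2.5507
One-sided α = 0.01 → critical value z_{0.01} = 2.326.
Power = Φ(δ − 2.326) = Φ(0.224) = 0.5888.

Power ≈ 0.589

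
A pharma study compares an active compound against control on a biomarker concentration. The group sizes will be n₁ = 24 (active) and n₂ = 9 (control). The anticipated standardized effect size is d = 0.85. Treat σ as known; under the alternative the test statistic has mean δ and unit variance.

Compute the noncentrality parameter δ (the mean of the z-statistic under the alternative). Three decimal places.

The noncentrality parameter scales effect size by the design's sample-size factor: δ = d / √(1/n₁ + 1/n₂) = 0.85 / √(1/24 + 1/9) = 2.1746

δ ≈ 2.175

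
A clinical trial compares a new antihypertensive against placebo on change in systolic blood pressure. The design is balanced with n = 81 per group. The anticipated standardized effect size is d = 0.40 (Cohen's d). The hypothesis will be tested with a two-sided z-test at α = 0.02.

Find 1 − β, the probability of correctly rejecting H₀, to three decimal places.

Power ≈ 0.587

Noncentrality parameter: δ = d·√(n/2) = 0.40 × √(81/2) = 2.5456
Critical value for a two-sided test at α = 0.02: z_{α/2} = 2.326.
Power = Φ(δ − 2.326) + Φ(−δ − 2.326) = Φ(0.219) + Φ(-4.872) = 0.5868 + 0.0000 = 0.5868.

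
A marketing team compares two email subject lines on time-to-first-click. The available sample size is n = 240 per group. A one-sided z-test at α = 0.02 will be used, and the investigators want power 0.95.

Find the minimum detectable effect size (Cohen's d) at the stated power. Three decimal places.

Need Φ(δ − 2.054) = 0.95, so δ = 2.054 + 1.645 = 3.699.
δ = d·√(n/2) ⇒ d = δ/√(n/2) = 3.699/√(240/2) = 0.3376.

d ≈ 0.338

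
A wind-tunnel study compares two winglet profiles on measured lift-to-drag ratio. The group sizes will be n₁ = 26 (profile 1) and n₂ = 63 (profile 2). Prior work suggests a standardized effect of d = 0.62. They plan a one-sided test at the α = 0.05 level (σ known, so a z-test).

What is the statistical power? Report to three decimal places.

Noncentrality parameter: δ = d / √(1/n₁ + 1/n₂) = 0.62 / √(1/26 + 1/63) = 2.6598
Critical value for a one-sided test at α = 0.05: z_α = 1.645.
Power = Φ(δ − 1.645) = Φ(1.015) = 0.8449.

Power ≈ 0.845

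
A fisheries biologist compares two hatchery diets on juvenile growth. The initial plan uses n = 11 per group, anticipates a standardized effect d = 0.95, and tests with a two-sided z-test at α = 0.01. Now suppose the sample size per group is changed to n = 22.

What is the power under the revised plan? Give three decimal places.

With n = 22 per group: δ = d·√(n/2) = 0.95 × √(22/2) = 3.1508. Critical value z_{0.005} = 2.576.
Revised power = Φ(δ − 2.576) + Φ(−δ − 2.576) = Φ(0.575) + Φ(-5.727) = 0.7173 + 0.0000 = 0.7173.

Power ≈ 0.717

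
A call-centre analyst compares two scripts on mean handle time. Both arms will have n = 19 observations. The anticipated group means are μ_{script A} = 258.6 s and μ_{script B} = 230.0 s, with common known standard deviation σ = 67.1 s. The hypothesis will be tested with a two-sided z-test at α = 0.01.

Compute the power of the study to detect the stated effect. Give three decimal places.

Power ≈ 0.104

Standardized effect: d = |μ_{script A} − μ_{script B}| / σ = |258.6 − 230.0| / 67.1 = 0.4262
Noncentrality parameter: δ = d·√(n/2) = 0.4262 × √(19/2) = 1.3137
Two-sided α = 0.01 → critical value z_{0.005} = 2.576.
Power = Φ(δ − 2.576) + Φ(−δ − 2.576) = Φ(-1.262) + Φ(-3.890) = 0.1035 + 0.0001 = 0.1035.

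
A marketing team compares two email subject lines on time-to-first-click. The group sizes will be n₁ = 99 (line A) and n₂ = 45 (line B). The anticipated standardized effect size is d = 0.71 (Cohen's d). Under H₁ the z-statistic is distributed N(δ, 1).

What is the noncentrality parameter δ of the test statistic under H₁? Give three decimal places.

δ ≈ 3.949

δ = d / √(1/n₁ + 1/n₂) = 0.71 / √(1/99 + 1/45) = 3.9491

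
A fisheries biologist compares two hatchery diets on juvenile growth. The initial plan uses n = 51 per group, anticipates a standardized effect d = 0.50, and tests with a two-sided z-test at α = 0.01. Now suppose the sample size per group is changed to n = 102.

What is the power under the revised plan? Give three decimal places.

With n = 102 per group: δ = d·√(n/2) = 0.50 × √(102/2) = 3.5707. Critical value z_{0.005} = 2.576.
Revised power = Φ(δ − 2.576) + Φ(−δ − 2.576) = Φ(0.995) + Φ(-6.147) = 0.8401 + 0.0000 = 0.8401.

Power ≈ 0.840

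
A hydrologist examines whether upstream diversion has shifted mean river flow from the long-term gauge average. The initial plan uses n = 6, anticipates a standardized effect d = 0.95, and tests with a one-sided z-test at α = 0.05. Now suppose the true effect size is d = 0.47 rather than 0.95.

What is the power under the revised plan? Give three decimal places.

With d = 0.47: δ = d·√n = 0.47 × √6 = 1.1513. Critical value z_{0.05} = 1.645.
Revised power = P(Z > 1.645 − δ) = Φ(-0.494) = 0.3108.

Power ≈ 0.311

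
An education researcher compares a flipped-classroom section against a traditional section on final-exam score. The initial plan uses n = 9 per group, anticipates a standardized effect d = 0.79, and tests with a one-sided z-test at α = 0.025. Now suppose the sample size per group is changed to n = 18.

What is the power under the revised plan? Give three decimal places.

Power ≈ 0.659

With n = 18 per group: δ = d·√(n/2) = 0.79 × √(18/2) = 2.3700. Critical value z_{0.025} = 1.960.
Revised power = Φ(δ − 1.960) = Φ(0.410) = 0.6591.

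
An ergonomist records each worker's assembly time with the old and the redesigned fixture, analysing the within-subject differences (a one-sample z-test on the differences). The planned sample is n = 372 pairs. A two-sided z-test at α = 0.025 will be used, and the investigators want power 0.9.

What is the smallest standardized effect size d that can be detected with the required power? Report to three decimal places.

d ≈ 0.183

Need Φ(δ − 2.241) = 0.9, so δ = 2.241 + 1.282 = 3.523.
(The second rejection-region term Φ(−δ − z_{α/2}) is negligible and dropped.)
δ = d·√n ⇒ d = δ/√n = 3.523/√372 = 0.1827.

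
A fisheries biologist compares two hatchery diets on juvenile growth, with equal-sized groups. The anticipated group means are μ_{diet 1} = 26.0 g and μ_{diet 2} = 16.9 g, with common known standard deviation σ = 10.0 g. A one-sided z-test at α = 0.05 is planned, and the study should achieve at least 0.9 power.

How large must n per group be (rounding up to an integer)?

n = 21 per group

Standardized effect: d = |μ_{diet 1} − μ_{diet 2}| / σ = |26.0 − 16.9| / 10.0 = 0.9100
For power 0.9 need Φ(δ − z_{0.05}) = 0.9, so δ = z_{0.05} + z_{0.10} = 1.645 + 1.282 = 2.926.
δ = d·√(n/2) ⇒ n = 2(δ/d)² = 2 × (2.926 / 0.9100)² = 20.68.
Rounding up, n = 21 per group.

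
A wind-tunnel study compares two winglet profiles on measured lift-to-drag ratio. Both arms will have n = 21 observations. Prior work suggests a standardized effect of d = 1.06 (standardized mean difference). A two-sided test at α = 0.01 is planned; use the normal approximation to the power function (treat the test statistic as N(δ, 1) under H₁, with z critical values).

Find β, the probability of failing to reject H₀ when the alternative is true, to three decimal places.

β ≈ 0.195

Noncentrality parameter: δ = d·√(n/2) = 1.06 × √(21/2) = 3.4348
Critical value for a two-sided test at α = 0.01: z_{α/2} = 2.576.
Power = Φ(δ − 2.576) + Φ(−δ − 2.576) = Φ(0.859) + Φ(-6.011) = 0.8048 + 0.0000 = 0.8048.
Type II error: β = 1 − power = 1 − 0.8048 = 0.1952.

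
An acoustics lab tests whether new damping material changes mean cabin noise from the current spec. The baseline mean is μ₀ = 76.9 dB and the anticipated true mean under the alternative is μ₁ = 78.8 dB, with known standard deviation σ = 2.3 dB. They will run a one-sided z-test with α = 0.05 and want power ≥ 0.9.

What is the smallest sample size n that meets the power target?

Standardized effect: d = |μ₁ − μ₀| / σ = |78.8 − 76.9| / 2.3 = 0.8261
For power 0.9 need Φ(δ − z_{0.05}) = 0.9, so δ = z_{0.05} + z_{0.10} = 1.645 + 1.282 = 2.926.
δ = d·√n ⇒ n = (δ/d)² = (2.926 / 0.8261)² = 12.55.
Rounding up, n = 13.

n = 13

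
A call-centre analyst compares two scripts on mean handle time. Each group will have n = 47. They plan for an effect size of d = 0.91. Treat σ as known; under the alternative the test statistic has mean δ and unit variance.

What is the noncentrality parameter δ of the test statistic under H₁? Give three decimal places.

The noncentrality parameter scales effect size by the design's sample-size factor: δ = d·√(n/2) = 0.91 × √(47/2) = 4.4114

δ ≈ 4.411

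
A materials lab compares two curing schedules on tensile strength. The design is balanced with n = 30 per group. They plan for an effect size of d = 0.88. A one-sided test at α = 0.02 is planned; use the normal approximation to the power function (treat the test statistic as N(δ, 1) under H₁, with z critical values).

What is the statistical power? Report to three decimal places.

Noncentrality parameter: δ = d·√(n/2) = 0.88 × √(30/2) = 3.4082
One-sided α = 0.02 → critical value z_{0.02} = 2.054.
Power = Φ(δ − 2.054) = Φ(1.354) = 0.9122.

Power ≈ 0.912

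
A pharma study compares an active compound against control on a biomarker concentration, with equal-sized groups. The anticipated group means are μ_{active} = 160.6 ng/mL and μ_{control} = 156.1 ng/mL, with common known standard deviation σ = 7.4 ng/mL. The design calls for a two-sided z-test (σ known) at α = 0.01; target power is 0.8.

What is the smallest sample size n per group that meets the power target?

Standardized effect: d = |μ_{active} − μ_{control}| / σ = |160.6 − 156.1| / 7.4 = 0.6081
For power 0.8 need Φ(δ − z_{0.005}) = 0.8, so δ = z_{0.005} + z_{0.20} = 2.576 + 0.842 = 3.417.
(For δ > 0 the lower-tail rejection region contributes negligibly to power, so the one-term inversion is standard.)
δ = d·√(n/2) ⇒ n = 2(δ/d)² = 2 × (3.417 / 0.6081)² = 63.16.
Round up to the next whole unit.

n = 64 per group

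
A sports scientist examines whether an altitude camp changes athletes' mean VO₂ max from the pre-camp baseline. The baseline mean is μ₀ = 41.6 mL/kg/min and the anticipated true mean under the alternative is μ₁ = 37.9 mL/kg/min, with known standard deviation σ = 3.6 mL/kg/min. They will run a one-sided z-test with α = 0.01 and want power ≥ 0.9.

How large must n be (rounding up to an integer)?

n = 13

Standardized effect: d = |μ₁ − μ₀| / σ = |37.9 − 41.6| / 3.6 = 1.0278
Set Φ(δ − 2.326) = 0.9; then δ − 2.326 = Φ⁻¹(0.9) = 1.282, giving δ = 3.608.
δ = d·√n ⇒ n = (δ/d)² = (3.608 / 1.0278)² = 12.32.
Round up to the next whole unit.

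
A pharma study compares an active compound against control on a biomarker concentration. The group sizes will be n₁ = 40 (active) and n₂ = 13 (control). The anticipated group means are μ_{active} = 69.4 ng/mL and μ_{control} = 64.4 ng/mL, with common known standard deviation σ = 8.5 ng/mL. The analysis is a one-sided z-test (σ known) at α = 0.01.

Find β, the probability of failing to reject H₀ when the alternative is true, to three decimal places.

β ≈ 0.686

Standardized effect: d = |μ_{active} − μ_{control}| / σ = |69.4 − 64.4| / 8.5 = 0.5882
Noncentrality parameter: δ = d / √(1/n₁ + 1/n₂) = 0.5882 / √(1/40 + 1/13) = 1.8425
Critical value for a one-sided test at α = 0.01: z_α = 2.326.
Power = Φ(δ − 2.326) = Φ(-0.484) = 0.3143.
Type II error: β = 1 − power = 1 − 0.3143 = 0.6857.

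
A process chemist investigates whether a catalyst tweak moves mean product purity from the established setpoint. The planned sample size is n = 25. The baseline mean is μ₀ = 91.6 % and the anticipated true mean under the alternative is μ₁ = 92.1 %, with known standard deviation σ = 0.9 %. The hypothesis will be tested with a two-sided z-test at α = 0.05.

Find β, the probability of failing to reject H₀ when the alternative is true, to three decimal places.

Standardized effect: d = |μ₁ − μ₀| / σ = |92.1 − 91.6| / 0.9 = 0.5556
Noncentrality parameter: δ = d·√n = 0.5556 × √25 = 2.7778
Critical value for a two-sided test at α = 0.05: z_{α/2} = 1.960.
Power = Φ(δ − 1.960) + Φ(−δ − 1.960) = Φ(0.818) + Φ(-4.738) = 0.7933 + 0.0000 = 0.7933.
Type II error: β = 1 − power = 1 − 0.7933 = 0.2067.

β ≈ 0.207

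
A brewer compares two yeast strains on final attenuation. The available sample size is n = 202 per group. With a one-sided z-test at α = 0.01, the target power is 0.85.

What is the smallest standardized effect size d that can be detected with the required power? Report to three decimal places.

Need Φ(δ − 2.326) = 0.85, so δ = 2.326 + 1.036 = 3.363.
δ = d·√(n/2) ⇒ d = δ/√(n/2) = 3.363/√(202/2) = 0.3346.

d ≈ 0.335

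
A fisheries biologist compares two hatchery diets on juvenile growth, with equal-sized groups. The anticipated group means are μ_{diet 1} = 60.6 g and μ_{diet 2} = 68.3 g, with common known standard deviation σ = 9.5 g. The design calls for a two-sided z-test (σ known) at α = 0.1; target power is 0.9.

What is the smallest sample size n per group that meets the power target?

n = 27 per group

Standardized effect: d = |μ_{diet 1} − μ_{diet 2}| / σ = |60.6 − 68.3| / 9.5 = 0.8105
For power 0.9 need Φ(δ − z_{0.05}) = 0.9, so δ = z_{0.05} + z_{0.10} = 1.645 + 1.282 = 2.926.
(For δ > 0 the lower-tail rejection region contributes negligibly to power, so the one-term inversion is standard.)
δ = d·√(n/2) ⇒ n = 2(δ/d)² = 2 × (2.926 / 0.8105)² = 26.07.
Rounding up, n = 27 per group.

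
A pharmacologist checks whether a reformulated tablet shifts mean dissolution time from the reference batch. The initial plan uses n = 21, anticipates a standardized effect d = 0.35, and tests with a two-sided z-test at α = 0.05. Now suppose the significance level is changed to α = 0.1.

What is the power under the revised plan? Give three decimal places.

Power ≈ 0.484

δ = d·√n = 0.35 × √21 = 1.6039 (unchanged). New critical value: z_{0.05} = 1.645.
Revised power = Φ(δ − 1.645) + Φ(−δ − 1.645) = Φ(-0.041) + Φ(-3.249) = 0.4837 + 0.0006 = 0.4842.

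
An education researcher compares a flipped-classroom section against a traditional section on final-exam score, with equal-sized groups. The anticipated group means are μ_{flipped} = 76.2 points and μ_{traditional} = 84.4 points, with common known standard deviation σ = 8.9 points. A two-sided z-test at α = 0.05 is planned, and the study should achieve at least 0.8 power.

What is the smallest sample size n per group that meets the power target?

n = 19 per group

Standardized effect: d = |μ_{flipped} − μ_{traditional}| / σ = |76.2 − 84.4| / 8.9 = 0.9213
Set Φ(δ − 1.960) = 0.8; then δ − 1.960 = Φ⁻¹(0.8) = 0.842, giving δ = 2.802.
(For δ > 0 the lower-tail rejection region contributes negligibly to power, so the one-term inversion is standard.)
δ = d·√(n/2) ⇒ n = 2(δ/d)² = 2 × (2.802 / 0.9213)² = 18.49.
Round up to the next whole unit.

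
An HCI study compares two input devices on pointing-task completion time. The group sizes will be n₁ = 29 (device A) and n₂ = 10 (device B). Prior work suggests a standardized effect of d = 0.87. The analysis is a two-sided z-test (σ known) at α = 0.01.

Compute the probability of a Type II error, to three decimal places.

β ≈ 0.581

Noncentrality parameter: δ = d / √(1/n₁ + 1/n₂) = 0.87 / √(1/29 + 1/10) = 2.3724
Two-sided α = 0.01 → critical value z_{0.005} = 2.576.
Power = Φ(δ − 2.576) + Φ(−δ − 2.576) = Φ(-0.203) + Φ(-4.948) = 0.4194 + 0.0000 = 0.4194.
Type II error: β = 1 − power = 1 − 0.4194 = 0.5806.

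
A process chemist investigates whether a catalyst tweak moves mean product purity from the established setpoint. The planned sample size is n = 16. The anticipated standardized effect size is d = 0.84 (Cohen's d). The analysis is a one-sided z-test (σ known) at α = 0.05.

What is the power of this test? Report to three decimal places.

Noncentrality parameter: δ = d·√n = 0.84 × √16 = 3.3600
One-sided α = 0.05 → critical value z_{0.05} = 1.645.
Power = P(Z > 1.645 − δ) = Φ(1.715) = 0.9568.

Power ≈ 0.957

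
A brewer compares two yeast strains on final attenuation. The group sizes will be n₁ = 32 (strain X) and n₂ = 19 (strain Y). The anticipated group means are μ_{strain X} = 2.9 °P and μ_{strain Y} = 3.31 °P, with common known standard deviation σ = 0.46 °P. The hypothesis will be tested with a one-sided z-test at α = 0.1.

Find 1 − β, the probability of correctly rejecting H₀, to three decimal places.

Standardized effect: d = |μ_{strain X} − μ_{strain Y}| / σ = |2.9 − 3.31| / 0.46 = 0.8913
Noncentrality parameter: δ = d / √(1/n₁ + 1/n₂) = 0.8913 / √(1/32 + 1/19) = 3.0775
One-sided α = 0.1 → critical value z_{0.1} = 1.282.
Power = Φ(δ − 1.282) = Φ(1.796) = 0.9637.

Power ≈ 0.964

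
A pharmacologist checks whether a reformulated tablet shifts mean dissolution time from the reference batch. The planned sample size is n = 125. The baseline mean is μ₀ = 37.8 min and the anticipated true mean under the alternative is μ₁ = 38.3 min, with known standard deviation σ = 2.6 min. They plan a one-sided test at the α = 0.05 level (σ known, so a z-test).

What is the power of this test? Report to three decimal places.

Standardized effect: d = |μ₁ − μ₀| / σ = |38.3 − 37.8| / 2.6 = 0.1923
Noncentrality parameter: δ = d·√n = 0.1923 × √125 = 2.1501
Critical value for a one-sided test at α = 0.05: z_α = 1.645.
Power = P(Z > 1.645 − δ) = Φ(0.505) = 0.6933.

Power ≈ 0.693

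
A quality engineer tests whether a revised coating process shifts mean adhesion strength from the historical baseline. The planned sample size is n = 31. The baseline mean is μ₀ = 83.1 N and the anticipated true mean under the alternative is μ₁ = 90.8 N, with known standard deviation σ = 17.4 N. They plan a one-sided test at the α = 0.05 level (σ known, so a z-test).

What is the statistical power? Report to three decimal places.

Standardized effect: d = |μ₁ − μ₀| / σ = |90.8 − 83.1| / 17.4 = 0.4425
Noncentrality parameter: δ = d·√n = 0.4425 × √31 = 2.4639
Critical value for a one-sided test at α = 0.05: z_α = 1.645.
Power = P(Z > 1.645 − δ) = Φ(0.819) = 0.7936.

Power ≈ 0.794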